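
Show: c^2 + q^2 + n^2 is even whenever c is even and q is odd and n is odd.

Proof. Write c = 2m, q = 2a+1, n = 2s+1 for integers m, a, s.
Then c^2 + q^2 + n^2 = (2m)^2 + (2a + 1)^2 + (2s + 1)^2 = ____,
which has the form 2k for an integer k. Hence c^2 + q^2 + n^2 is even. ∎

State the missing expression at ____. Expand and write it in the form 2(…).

Expanding: (2m)^2 + (2a + 1)^2 + (2s + 1)^2 = 4a^2 + 4a + 4m^2 + 4s^2 + 4s + 2.
Every term is even; pulling out the factor of 2 gives 2(2a^2 + 2a + 2m^2 + 2s^2 + 2s + 1).

2(2a^2 + 2a + 2m^2 + 2s^2 + 2s + 1)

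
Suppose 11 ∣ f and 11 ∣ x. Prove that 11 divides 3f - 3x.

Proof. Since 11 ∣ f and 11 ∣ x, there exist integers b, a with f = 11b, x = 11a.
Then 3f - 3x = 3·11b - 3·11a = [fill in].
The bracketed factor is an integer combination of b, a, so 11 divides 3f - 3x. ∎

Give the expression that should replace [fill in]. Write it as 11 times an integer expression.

11(-3a + 3b)

Pull the common 11 out of every term: 3·11b - 3·11a = 11(-3a + 3b).
-3a + 3b is an integer, which exhibits the divisibility.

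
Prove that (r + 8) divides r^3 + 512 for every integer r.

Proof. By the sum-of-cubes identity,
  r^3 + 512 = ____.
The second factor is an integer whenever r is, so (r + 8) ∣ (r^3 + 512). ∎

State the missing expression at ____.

a^3 + b^3 = (a + b)(a^2 - ab + b^2). With a = r, b = 8:
r^3 + 512 = (r + 8)(r^2 - 8r + 64).

(r + 8)(r^2 - 8r + 64)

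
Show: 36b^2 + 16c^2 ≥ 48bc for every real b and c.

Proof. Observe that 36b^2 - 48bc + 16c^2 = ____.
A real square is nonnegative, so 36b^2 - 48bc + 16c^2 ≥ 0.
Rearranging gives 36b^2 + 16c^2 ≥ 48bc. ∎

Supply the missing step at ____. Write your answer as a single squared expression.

(6b - 4c)^2

The leading and trailing coefficients are 6^2 and 4^2, and 48 = 2·6·4, so the trinomial is (6b - 4c)^2.
Hence 36b^2 - 48bc + 16c^2 ≥ 0.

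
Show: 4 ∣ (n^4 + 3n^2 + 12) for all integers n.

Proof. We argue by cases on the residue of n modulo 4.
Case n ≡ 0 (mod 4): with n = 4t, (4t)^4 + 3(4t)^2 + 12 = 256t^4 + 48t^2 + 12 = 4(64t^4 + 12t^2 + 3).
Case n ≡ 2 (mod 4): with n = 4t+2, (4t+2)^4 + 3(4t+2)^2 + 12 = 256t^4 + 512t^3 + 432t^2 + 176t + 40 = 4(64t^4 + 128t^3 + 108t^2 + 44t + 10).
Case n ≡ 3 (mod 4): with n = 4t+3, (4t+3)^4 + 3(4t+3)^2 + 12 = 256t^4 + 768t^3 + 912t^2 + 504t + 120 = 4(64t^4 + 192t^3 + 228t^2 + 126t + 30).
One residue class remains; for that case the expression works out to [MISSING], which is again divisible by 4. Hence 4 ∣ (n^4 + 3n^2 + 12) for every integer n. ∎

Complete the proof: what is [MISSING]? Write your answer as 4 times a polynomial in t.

Only n ≡ 1 (mod 4) is unaccounted for. Put n = 4t+1:
(4t+1)^4 + 3(4t+1)^2 + 12 expands to 256t^4 + 256t^3 + 144t^2 + 40t + 16,
and factoring out 4 leaves 4(64t^4 + 64t^3 + 36t^2 + 10t + 4).

4(64t^4 + 64t^3 + 36t^2 + 10t + 4)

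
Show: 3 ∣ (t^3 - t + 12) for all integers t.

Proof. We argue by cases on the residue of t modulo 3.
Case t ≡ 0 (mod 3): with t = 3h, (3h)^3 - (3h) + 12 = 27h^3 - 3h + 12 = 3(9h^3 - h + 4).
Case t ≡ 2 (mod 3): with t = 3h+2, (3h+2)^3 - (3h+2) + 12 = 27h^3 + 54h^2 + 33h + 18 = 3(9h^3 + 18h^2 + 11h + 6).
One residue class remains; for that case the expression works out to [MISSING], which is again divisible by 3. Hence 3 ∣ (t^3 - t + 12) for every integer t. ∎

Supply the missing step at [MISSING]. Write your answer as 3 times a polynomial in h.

Only t ≡ 1 (mod 3) is unaccounted for. Put t = 3h+1:
(3h+1)^3 - (3h+1) + 12 expands to 27h^3 + 27h^2 + 6h + 12,
and factoring out 3 leaves 3(9h^3 + 9h^2 + 2h + 4).

3(9h^3 + 9h^2 + 2h + 4)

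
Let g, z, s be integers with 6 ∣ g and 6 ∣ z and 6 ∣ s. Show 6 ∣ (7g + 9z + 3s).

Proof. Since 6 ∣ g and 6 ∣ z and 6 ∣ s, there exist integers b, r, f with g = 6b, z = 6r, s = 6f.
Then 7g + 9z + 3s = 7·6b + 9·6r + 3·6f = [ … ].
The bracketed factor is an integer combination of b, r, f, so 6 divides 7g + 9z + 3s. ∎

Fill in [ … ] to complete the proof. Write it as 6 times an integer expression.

Each term has a factor of 6: 7·6b + 9·6r + 3·6f = 6·(7b + 3f + 9r).
Since 7b + 3f + 9r is an integer, 6 ∣ (7g + 9z + 3s).

6(7b + 3f + 9r)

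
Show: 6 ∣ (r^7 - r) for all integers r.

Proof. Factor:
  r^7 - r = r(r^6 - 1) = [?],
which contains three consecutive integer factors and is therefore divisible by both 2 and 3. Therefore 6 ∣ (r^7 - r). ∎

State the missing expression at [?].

r^6 - 1 = (r^2 - 1)(r^4 + r^2 + 1), and r^2 - 1 = (r-1)(r+1).
So r(r^6 - 1) = (r - 1)r(r + 1)(r^4 + r^2 + 1).

(r - 1)r(r + 1)(r^4 + r^2 + 1)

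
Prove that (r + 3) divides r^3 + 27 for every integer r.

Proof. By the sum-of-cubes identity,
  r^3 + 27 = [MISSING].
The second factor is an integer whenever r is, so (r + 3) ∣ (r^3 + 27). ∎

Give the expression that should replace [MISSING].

(r + 3)(r^2 - 3r + 9)

Polynomial division of r^3 + 27 by r + 3 leaves remainder 0 and quotient r^2 - 3r + 9.
Hence r^3 + 27 = (r + 3)(r^2 - 3r + 9).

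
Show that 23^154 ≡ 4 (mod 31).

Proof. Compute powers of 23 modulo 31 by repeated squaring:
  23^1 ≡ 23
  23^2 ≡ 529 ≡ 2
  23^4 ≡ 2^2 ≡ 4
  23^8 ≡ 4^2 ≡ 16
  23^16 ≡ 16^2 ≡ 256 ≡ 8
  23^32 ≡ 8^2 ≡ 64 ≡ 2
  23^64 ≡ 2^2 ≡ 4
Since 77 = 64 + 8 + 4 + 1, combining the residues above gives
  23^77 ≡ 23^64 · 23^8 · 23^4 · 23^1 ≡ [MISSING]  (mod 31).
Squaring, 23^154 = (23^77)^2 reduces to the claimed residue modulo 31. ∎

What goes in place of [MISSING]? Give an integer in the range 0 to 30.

29

23^64 · 23^8 · 23^4 · 23^1 ≡ 4 · 16 · 4 · 23 = 5888.
5888 mod 31 = 29, so 23^77 ≡ 29 (mod 31).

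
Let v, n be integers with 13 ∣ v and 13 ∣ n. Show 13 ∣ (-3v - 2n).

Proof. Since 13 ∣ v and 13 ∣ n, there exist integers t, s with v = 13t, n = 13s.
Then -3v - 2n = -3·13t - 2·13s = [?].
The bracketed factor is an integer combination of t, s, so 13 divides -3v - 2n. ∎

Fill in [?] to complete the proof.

13(-2s - 3t)

Pull the common 13 out of every term: -3·13t - 2·13s = 13(-2s - 3t).
-2s - 3t is an integer, which exhibits the divisibility.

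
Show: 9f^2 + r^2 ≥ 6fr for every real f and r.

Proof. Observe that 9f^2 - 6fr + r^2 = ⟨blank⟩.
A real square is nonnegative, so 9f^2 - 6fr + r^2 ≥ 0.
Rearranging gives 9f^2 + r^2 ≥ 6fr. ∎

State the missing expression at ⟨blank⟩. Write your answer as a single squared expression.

9f^2 - 6fr + r^2 is a perfect-square trinomial: the outer terms are (3f)^2 and (r)^2, and the cross term is -2·3f·r.
So 9f^2 - 6fr + r^2 = (3f - r)^2 ≥ 0.

(3f - r)^2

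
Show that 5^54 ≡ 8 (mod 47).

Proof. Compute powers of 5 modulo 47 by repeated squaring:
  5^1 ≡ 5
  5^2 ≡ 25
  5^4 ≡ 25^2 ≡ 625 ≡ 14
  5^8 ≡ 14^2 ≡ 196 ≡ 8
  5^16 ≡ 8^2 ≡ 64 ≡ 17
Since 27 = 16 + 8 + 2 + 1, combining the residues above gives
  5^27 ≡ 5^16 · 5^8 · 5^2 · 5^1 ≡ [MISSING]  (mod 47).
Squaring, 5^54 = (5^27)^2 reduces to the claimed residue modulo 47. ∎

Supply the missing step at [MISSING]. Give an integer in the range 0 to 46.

33

Multiply the listed residues: 17 · 8 · 25 · 5 = 136 → 3400 → 17000.
Reducing modulo 47: 17000 = 361·47 + 33, so 5^27 ≡ 33.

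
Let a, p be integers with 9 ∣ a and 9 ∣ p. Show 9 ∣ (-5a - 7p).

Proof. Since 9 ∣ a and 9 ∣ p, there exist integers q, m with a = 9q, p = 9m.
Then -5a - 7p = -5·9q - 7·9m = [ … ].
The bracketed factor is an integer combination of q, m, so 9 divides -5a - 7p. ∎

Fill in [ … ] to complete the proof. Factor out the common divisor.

Each term has a factor of 9: -5·9q - 7·9m = 9·(-7m - 5q).
Since -7m - 5q is an integer, 9 ∣ (-5a - 7p).

9(-7m - 5q)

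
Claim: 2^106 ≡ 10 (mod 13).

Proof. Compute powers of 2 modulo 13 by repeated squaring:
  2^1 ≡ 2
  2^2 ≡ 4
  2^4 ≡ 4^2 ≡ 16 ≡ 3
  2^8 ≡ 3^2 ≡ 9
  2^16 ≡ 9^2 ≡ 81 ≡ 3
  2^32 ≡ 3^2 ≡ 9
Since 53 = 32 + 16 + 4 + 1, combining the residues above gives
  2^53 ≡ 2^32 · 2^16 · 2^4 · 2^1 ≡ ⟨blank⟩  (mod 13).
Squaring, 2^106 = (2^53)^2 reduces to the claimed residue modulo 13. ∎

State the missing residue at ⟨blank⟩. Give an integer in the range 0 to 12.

6

Multiply the listed residues: 9 · 3 · 3 · 2 = 27 → 81 → 162.
Reducing modulo 13: 162 = 12·13 + 6, so 2^53 ≡ 6.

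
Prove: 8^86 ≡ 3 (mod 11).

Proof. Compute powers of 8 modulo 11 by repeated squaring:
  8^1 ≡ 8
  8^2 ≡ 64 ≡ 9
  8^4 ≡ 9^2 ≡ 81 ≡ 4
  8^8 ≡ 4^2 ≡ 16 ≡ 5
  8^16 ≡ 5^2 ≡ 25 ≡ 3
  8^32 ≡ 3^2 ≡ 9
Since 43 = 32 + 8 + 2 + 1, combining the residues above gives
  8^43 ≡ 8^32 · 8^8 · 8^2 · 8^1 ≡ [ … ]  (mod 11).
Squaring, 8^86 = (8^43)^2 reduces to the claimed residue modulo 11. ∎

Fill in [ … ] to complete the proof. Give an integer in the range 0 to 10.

Multiply the listed residues: 9 · 5 · 9 · 8 = 45 → 405 → 3240.
Reducing modulo 11: 3240 = 294·11 + 6, so 8^43 ≡ 6.

6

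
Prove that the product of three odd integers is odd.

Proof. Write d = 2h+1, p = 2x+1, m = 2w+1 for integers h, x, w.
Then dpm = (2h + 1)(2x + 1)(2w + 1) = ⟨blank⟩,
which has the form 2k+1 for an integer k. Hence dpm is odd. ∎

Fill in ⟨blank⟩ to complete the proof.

(2h + 1)(2x + 1)(2w + 1) = 8hwx + 4hw + 4hx + 2h + 4wx + 2w + 2x + 1
= 2(4hwx + 2hw + 2hx + h + 2wx + w + x) + 1.
Since 4hwx + 2hw + 2hx + h + 2wx + w + x is an integer, the product is of the form 2k+1 for an integer k.

2(4hwx + 2hw + 2hx + h + 2wx + w + x) + 1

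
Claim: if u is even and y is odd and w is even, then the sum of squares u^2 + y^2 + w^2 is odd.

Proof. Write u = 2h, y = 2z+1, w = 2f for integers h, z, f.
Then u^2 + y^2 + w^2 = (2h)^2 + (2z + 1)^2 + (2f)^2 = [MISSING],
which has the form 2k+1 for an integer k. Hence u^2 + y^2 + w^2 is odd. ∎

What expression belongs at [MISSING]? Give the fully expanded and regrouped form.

(2h)^2 + (2z + 1)^2 + (2f)^2 = 4f^2 + 4h^2 + 4z^2 + 4z + 1
= 2(2f^2 + 2h^2 + 2z^2 + 2z) + 1.
Since 2f^2 + 2h^2 + 2z^2 + 2z is an integer, the sum of squares is of the form 2k+1 for an integer k.

2(2f^2 + 2h^2 + 2z^2 + 2z) + 1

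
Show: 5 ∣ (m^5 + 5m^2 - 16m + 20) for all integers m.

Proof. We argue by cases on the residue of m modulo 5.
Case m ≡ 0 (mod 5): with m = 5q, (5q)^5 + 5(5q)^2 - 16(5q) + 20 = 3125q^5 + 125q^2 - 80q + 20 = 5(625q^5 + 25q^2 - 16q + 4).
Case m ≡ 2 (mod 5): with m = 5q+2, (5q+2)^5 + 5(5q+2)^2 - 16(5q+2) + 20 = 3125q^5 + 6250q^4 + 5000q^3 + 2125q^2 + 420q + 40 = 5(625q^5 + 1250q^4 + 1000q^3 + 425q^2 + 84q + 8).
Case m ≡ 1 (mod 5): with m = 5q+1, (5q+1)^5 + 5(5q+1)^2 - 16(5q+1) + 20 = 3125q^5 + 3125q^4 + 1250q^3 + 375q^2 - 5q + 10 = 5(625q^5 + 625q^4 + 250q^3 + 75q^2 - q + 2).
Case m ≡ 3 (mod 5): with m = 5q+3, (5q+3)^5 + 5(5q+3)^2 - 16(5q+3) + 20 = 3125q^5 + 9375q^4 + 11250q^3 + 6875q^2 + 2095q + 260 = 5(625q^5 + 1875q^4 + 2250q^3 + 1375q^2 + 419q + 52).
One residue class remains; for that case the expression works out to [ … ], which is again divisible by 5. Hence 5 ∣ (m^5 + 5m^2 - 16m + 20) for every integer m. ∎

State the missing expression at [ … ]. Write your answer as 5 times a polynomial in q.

Only m ≡ 4 (mod 5) is unaccounted for. Put m = 5q+4:
(5q+4)^5 + 5(5q+4)^2 - 16(5q+4) + 20 expands to 3125q^5 + 12500q^4 + 20000q^3 + 16125q^2 + 6520q + 1060,
and factoring out 5 leaves 5(625q^5 + 2500q^4 + 4000q^3 + 3225q^2 + 1304q + 212).

5(625q^5 + 2500q^4 + 4000q^3 + 3225q^2 + 1304q + 212)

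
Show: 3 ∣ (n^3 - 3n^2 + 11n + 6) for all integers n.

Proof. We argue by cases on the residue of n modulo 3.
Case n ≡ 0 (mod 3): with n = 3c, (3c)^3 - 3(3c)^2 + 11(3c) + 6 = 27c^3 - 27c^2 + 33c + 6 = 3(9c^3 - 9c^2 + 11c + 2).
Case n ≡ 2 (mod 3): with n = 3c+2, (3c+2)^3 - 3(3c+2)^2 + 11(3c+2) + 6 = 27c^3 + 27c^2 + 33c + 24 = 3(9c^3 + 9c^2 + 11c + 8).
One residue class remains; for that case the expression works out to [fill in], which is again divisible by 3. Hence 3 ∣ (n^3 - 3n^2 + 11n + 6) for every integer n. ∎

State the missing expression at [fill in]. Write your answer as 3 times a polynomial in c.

The residues treated are {0, 2}, so the missing case is n ≡ 1 (mod 3); write n = 3c+1.
Then (3c+1)^3 - 3(3c+1)^2 + 11(3c+1) + 6 = 27c^3 + 24c + 15 = 3(9c^3 + 8c + 5).

3(9c^3 + 8c + 5)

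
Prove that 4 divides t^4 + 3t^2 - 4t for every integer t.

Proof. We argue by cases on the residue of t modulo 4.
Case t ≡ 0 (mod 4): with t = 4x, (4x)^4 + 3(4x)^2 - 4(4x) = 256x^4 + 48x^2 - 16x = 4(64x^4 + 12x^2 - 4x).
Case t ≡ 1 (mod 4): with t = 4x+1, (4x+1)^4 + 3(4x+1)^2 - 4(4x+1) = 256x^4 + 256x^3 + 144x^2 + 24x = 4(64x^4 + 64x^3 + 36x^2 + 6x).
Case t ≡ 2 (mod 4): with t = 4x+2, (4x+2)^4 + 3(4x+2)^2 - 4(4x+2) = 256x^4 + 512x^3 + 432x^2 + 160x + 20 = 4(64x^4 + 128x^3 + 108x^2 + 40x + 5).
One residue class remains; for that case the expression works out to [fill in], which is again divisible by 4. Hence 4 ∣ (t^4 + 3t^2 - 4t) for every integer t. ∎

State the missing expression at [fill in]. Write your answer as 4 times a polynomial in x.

4(64x^4 + 192x^3 + 228x^2 + 122x + 24)

The residues treated are {0, 1, 2}, so the missing case is t ≡ 3 (mod 4); write t = 4x+3.
Then (4x+3)^4 + 3(4x+3)^2 - 4(4x+3) = 256x^4 + 768x^3 + 912x^2 + 488x + 96 = 4(64x^4 + 192x^3 + 228x^2 + 122x + 24).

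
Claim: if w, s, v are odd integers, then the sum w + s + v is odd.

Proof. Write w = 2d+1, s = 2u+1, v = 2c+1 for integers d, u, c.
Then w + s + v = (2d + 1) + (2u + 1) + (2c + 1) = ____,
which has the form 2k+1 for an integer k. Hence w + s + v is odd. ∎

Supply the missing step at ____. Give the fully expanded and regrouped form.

2(c + d + u + 1) + 1

(2d + 1) + (2u + 1) + (2c + 1) = 2c + 2d + 2u + 3
= 2(c + d + u + 1) + 1.
Since c + d + u + 1 is an integer, the sum is of the form 2k+1 for an integer k.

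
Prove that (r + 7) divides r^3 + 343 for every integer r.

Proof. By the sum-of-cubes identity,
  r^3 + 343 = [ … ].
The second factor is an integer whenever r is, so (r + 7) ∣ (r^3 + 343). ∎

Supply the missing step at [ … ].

a^3 + b^3 = (a + b)(a^2 - ab + b^2). With a = r, b = 7:
r^3 + 343 = (r + 7)(r^2 - 7r + 49).

(r + 7)(r^2 - 7r + 49)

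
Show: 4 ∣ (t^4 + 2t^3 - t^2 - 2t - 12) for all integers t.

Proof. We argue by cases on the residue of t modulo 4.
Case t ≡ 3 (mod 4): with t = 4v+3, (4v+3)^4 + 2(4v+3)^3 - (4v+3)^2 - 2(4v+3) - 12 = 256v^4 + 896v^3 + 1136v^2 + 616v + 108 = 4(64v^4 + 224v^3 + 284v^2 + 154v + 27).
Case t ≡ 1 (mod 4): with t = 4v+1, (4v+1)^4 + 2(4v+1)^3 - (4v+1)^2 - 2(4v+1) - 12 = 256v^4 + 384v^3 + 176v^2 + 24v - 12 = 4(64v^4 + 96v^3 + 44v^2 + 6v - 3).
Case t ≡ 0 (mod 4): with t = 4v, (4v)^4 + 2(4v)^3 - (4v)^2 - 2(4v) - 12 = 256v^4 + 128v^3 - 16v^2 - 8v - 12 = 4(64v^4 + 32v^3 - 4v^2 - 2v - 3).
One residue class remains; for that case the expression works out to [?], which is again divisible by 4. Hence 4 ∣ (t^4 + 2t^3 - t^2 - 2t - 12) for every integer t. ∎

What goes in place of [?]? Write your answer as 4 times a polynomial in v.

The residues treated are {3, 1, 0}, so the missing case is t ≡ 2 (mod 4); write t = 4v+2.
Then (4v+2)^4 + 2(4v+2)^3 - (4v+2)^2 - 2(4v+2) - 12 = 256v^4 + 640v^3 + 560v^2 + 200v + 12 = 4(64v^4 + 160v^3 + 140v^2 + 50v + 3).

4(64v^4 + 160v^3 + 140v^2 + 50v + 3)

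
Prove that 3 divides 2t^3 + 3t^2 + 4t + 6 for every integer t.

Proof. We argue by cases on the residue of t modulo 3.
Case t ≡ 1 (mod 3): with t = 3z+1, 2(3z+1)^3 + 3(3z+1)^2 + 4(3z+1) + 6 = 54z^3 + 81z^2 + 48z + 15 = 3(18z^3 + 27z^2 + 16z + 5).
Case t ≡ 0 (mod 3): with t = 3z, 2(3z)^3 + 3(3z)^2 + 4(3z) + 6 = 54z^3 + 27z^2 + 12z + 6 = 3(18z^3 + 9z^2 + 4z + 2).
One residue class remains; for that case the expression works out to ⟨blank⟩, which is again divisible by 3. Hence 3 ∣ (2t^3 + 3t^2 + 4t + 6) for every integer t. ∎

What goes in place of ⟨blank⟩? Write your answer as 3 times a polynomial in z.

3(18z^3 + 45z^2 + 40z + 14)

Only t ≡ 2 (mod 3) is unaccounted for. Put t = 3z+2:
2(3z+2)^3 + 3(3z+2)^2 + 4(3z+2) + 6 expands to 54z^3 + 135z^2 + 120z + 42,
and factoring out 3 leaves 3(18z^3 + 45z^2 + 40z + 14).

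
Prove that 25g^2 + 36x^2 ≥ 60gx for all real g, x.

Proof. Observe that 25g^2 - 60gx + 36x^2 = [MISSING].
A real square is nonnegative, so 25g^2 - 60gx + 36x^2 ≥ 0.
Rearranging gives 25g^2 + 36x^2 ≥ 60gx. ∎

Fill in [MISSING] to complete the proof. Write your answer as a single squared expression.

The leading and trailing coefficients are 5^2 and 6^2, and 60 = 2·5·6, so the trinomial is (5g - 6x)^2.
Hence 25g^2 - 60gx + 36x^2 ≥ 0.

(5g - 6x)^2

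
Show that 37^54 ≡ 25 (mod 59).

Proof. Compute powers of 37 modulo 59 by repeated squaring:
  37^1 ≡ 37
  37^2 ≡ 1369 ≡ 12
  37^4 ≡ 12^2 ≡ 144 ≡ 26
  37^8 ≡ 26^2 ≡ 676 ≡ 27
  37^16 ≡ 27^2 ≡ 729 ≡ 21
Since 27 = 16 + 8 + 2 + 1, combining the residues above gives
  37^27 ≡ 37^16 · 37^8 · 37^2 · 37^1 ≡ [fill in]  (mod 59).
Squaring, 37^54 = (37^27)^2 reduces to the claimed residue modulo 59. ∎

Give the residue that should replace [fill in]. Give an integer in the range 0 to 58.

54

37^16 · 37^8 · 37^2 · 37^1 ≡ 21 · 27 · 12 · 37 = 251748.
251748 mod 59 = 54, so 37^27 ≡ 54 (mod 59).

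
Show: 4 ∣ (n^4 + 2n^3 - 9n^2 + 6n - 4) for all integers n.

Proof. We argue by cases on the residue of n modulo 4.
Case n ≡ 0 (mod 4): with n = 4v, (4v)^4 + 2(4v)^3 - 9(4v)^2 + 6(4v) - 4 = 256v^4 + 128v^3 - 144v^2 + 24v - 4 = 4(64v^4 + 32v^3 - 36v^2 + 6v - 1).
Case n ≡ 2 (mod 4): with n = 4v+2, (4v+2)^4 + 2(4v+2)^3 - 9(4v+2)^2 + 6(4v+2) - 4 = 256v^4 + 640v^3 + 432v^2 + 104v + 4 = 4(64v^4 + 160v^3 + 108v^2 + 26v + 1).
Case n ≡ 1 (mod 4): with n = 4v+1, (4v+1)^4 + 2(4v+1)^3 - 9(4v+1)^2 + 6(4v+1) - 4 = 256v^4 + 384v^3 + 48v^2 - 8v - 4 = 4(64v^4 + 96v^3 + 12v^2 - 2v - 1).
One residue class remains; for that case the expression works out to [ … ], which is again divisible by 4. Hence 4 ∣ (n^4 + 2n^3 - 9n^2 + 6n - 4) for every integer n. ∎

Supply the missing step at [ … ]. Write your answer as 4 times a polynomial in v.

The residues treated are {0, 2, 1}, so the missing case is n ≡ 3 (mod 4); write n = 4v+3.
Then (4v+3)^4 + 2(4v+3)^3 - 9(4v+3)^2 + 6(4v+3) - 4 = 256v^4 + 896v^3 + 1008v^2 + 456v + 68 = 4(64v^4 + 224v^3 + 252v^2 + 114v + 17).

4(64v^4 + 224v^3 + 252v^2 + 114v + 17)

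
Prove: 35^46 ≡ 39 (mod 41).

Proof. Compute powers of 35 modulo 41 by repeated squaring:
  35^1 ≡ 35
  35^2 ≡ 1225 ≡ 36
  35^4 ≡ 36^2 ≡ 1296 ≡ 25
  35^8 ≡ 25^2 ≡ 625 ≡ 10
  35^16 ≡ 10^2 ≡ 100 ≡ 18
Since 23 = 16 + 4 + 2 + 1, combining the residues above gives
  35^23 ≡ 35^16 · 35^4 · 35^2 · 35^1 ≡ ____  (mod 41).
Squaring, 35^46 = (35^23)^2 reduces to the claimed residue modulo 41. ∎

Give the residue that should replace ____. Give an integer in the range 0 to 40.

35^16 · 35^4 · 35^2 · 35^1 ≡ 18 · 25 · 36 · 35 = 567000.
567000 mod 41 = 11, so 35^23 ≡ 11 (mod 41).

11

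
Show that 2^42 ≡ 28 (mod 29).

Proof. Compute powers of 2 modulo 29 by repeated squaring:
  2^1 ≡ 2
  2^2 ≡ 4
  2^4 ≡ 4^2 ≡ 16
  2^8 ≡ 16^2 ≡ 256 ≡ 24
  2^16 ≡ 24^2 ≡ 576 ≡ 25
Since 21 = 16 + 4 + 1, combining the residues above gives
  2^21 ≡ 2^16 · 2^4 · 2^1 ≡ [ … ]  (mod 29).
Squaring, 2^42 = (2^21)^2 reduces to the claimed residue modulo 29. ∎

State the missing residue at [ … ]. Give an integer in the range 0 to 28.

2^16 · 2^4 · 2^1 ≡ 25 · 16 · 2 = 800.
800 mod 29 = 17, so 2^21 ≡ 17 (mod 29).

17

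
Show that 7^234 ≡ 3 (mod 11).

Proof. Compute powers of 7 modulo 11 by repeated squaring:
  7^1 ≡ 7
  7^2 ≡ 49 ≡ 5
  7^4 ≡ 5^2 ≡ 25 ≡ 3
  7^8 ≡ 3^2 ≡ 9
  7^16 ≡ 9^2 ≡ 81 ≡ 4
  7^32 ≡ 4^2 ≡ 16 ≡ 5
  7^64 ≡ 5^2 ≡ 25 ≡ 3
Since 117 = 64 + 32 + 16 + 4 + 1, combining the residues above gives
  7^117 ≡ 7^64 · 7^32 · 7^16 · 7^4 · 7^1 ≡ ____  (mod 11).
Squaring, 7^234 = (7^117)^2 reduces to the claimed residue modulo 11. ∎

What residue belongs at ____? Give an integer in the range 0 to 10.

6

Multiply the listed residues: 3 · 5 · 4 · 3 · 7 = 15 → 60 → 180 → 1260.
Reducing modulo 11: 1260 = 114·11 + 6, so 7^117 ≡ 6.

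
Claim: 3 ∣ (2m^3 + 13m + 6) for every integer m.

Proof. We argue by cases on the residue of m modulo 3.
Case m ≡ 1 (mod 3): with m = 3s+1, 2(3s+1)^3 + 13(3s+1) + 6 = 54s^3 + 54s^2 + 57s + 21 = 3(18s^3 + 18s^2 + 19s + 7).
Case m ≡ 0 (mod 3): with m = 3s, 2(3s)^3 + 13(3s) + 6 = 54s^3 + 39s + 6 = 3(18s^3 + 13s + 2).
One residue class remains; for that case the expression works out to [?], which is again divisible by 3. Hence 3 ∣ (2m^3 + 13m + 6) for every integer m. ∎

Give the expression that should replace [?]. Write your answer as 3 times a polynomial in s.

Only m ≡ 2 (mod 3) is unaccounted for. Put m = 3s+2:
2(3s+2)^3 + 13(3s+2) + 6 expands to 54s^3 + 108s^2 + 111s + 48,
and factoring out 3 leaves 3(18s^3 + 36s^2 + 37s + 16).

3(18s^3 + 36s^2 + 37s + 16)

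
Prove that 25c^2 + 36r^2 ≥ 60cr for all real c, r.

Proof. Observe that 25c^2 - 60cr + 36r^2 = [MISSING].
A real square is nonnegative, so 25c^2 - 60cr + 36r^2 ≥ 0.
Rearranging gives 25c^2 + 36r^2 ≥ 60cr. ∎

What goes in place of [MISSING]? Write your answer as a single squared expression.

25c^2 - 60cr + 36r^2 is a perfect-square trinomial: the outer terms are (5c)^2 and (6r)^2, and the cross term is -2·5c·6r.
So 25c^2 - 60cr + 36r^2 = (5c - 6r)^2 ≥ 0.

(5c - 6r)^2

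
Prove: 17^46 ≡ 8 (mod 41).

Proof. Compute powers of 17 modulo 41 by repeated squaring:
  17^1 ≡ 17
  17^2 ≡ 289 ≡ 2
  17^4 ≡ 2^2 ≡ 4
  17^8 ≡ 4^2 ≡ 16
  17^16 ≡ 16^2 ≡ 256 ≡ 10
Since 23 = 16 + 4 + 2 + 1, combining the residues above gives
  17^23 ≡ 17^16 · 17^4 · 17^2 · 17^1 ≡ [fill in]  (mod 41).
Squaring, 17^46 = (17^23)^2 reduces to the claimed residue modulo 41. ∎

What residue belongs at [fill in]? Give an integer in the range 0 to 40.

17^16 · 17^4 · 17^2 · 17^1 ≡ 10 · 4 · 2 · 17 = 1360.
1360 mod 41 = 7, so 17^23 ≡ 7 (mod 41).

7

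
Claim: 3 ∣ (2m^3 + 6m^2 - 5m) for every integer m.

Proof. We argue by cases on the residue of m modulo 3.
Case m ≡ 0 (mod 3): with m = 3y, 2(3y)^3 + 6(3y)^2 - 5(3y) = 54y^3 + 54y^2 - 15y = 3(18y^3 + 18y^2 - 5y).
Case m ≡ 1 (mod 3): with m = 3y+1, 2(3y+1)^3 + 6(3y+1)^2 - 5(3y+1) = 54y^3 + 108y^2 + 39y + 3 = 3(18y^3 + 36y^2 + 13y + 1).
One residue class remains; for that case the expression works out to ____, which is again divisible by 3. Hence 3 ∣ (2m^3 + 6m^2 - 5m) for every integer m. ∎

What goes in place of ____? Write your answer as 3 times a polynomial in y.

Only m ≡ 2 (mod 3) is unaccounted for. Put m = 3y+2:
2(3y+2)^3 + 6(3y+2)^2 - 5(3y+2) expands to 54y^3 + 162y^2 + 129y + 30,
and factoring out 3 leaves 3(18y^3 + 54y^2 + 43y + 10).

3(18y^3 + 54y^2 + 43y + 10)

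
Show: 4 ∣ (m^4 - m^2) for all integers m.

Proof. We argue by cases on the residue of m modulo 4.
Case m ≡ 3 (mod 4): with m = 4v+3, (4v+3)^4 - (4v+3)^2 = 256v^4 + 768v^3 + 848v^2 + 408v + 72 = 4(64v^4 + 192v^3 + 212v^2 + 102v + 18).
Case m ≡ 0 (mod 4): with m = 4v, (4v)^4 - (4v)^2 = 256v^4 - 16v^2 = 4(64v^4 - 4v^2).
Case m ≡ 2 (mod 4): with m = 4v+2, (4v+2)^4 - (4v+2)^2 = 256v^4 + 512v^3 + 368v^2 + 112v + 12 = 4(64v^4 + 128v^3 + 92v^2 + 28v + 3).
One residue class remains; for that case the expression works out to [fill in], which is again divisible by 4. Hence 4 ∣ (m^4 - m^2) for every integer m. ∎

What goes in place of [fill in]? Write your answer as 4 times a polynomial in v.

The residues treated are {3, 0, 2}, so the missing case is m ≡ 1 (mod 4); write m = 4v+1.
Then (4v+1)^4 - (4v+1)^2 = 256v^4 + 256v^3 + 80v^2 + 8v = 4(64v^4 + 64v^3 + 20v^2 + 2v).

4(64v^4 + 64v^3 + 20v^2 + 2v)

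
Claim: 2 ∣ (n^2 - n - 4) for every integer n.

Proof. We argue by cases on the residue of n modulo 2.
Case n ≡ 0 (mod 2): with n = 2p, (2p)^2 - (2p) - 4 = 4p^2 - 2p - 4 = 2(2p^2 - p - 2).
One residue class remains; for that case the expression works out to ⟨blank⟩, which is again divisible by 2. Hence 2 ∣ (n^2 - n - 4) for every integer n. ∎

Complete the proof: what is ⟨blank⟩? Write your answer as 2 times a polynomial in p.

2(2p^2 + p - 2)

The residues treated are {0}, so the missing case is n ≡ 1 (mod 2); write n = 2p+1.
Then (2p+1)^2 - (2p+1) - 4 = 4p^2 + 2p - 4 = 2(2p^2 + p - 2).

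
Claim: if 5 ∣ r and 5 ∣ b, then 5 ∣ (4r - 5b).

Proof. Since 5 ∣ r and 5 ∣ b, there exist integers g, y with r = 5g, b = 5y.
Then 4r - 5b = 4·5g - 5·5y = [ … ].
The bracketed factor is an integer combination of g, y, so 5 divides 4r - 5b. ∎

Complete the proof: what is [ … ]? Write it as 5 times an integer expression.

5(4g - 5y)

Pull the common 5 out of every term: 4·5g - 5·5y = 5(4g - 5y).
4g - 5y is an integer, which exhibits the divisibility.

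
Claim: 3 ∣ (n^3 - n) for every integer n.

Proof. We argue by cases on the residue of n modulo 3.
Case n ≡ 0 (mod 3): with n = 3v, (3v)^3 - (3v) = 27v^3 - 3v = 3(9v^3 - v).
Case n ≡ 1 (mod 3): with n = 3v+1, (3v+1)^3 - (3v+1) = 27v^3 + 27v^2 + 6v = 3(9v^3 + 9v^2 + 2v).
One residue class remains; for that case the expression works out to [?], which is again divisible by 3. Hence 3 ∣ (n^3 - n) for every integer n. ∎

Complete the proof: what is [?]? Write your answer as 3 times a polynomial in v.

3(9v^3 + 18v^2 + 11v + 2)

The residues treated are {0, 1}, so the missing case is n ≡ 2 (mod 3); write n = 3v+2.
Then (3v+2)^3 - (3v+2) = 27v^3 + 54v^2 + 33v + 6 = 3(9v^3 + 18v^2 + 11v + 2).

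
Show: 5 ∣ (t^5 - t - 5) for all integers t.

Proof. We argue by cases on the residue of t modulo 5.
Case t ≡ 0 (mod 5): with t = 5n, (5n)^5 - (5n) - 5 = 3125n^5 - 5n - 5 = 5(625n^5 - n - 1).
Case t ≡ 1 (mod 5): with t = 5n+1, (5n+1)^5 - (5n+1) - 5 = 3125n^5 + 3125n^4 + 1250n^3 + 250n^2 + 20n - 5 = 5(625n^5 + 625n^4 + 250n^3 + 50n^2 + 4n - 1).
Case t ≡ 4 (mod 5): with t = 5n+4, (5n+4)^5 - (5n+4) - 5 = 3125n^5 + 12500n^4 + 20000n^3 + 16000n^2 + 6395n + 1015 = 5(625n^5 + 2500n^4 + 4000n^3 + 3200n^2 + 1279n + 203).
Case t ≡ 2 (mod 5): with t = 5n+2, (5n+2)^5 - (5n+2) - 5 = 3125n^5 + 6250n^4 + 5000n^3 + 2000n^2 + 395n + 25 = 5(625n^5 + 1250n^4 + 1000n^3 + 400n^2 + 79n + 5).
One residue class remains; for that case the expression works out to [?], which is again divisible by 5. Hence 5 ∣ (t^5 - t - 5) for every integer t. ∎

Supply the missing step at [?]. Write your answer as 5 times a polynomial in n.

The residues treated are {0, 1, 4, 2}, so the missing case is t ≡ 3 (mod 5); write t = 5n+3.
Then (5n+3)^5 - (5n+3) - 5 = 3125n^5 + 9375n^4 + 11250n^3 + 6750n^2 + 2020n + 235 = 5(625n^5 + 1875n^4 + 2250n^3 + 1350n^2 + 404n + 47).

5(625n^5 + 1875n^4 + 2250n^3 + 1350n^2 + 404n + 47)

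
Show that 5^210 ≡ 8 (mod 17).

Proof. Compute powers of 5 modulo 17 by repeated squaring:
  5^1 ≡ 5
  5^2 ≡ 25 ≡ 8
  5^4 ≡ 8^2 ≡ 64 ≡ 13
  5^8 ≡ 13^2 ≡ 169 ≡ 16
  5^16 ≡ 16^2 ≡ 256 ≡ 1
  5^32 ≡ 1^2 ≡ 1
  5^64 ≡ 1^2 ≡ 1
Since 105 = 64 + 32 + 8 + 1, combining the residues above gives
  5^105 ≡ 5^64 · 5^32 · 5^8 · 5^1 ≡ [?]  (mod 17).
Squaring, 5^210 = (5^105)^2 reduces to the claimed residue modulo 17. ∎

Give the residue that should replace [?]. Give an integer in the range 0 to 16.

Multiply the listed residues: 1 · 1 · 16 · 5 = 1 → 16 → 80.
Reducing modulo 17: 80 = 4·17 + 12, so 5^105 ≡ 12.

12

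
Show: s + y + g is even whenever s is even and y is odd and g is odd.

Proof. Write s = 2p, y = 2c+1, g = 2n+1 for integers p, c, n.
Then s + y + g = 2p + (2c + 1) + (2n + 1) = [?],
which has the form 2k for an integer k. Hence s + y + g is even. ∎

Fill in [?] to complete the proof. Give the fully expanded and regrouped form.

Expanding: 2p + (2c + 1) + (2n + 1) = 2c + 2n + 2p + 2.
Every term is even; pulling out the factor of 2 gives 2(c + n + p + 1).

2(c + n + p + 1)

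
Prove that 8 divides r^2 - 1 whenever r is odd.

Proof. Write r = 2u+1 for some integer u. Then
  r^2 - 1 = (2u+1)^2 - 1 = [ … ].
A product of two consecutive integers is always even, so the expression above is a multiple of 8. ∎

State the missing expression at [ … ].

(2u+1)^2 - 1 = 4u^2 + 4u + 1 - 1 = 4u^2 + 4u = 4u(u+1).
Since u and u+1 are consecutive, u(u+1) is even, and 4·(even) is a multiple of 8.

4u(u + 1)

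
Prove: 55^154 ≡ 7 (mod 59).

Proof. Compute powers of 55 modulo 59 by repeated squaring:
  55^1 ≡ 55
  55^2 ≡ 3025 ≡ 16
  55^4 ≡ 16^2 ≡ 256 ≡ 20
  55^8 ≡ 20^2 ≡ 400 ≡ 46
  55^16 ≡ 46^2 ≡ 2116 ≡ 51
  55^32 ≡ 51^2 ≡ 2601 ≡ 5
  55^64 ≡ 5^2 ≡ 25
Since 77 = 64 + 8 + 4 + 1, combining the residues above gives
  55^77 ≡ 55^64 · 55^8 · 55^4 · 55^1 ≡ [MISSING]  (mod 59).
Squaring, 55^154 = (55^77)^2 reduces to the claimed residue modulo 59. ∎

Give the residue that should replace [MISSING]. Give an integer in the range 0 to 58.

40

55^64 · 55^8 · 55^4 · 55^1 ≡ 25 · 46 · 20 · 55 = 1265000.
1265000 mod 59 = 40, so 55^77 ≡ 40 (mod 59).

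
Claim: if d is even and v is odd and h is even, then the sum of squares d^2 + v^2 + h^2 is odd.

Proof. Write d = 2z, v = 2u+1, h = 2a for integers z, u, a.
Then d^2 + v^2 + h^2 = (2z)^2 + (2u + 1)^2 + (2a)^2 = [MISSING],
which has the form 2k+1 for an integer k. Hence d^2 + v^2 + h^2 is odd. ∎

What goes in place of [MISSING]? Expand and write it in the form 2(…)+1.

2(2a^2 + 2u^2 + 2u + 2z^2) + 1

Expanding: (2z)^2 + (2u + 1)^2 + (2a)^2 = 4a^2 + 4u^2 + 4u + 4z^2 + 1.
Every term except the constant is even, so this is 2(2a^2 + 2u^2 + 2u + 2z^2) + 1,
and 2a^2 + 2u^2 + 2u + 2z^2 ∈ ℤ gives the required form.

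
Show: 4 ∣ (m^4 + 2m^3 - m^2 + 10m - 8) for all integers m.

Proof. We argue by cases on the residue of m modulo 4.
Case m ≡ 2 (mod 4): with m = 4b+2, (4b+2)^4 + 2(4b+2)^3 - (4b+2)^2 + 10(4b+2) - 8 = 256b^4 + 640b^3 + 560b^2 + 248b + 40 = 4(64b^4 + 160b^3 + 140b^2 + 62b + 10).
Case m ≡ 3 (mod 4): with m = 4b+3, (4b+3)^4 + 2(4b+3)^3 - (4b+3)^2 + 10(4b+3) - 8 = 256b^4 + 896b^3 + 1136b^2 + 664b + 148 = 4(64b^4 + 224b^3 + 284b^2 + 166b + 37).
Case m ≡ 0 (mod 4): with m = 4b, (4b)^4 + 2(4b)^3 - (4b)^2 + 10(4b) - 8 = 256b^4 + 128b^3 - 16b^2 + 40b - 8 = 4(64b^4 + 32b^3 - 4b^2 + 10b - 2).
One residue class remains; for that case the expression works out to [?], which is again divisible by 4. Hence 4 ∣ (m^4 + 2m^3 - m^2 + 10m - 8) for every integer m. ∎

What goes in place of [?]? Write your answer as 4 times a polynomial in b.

Only m ≡ 1 (mod 4) is unaccounted for. Put m = 4b+1:
(4b+1)^4 + 2(4b+1)^3 - (4b+1)^2 + 10(4b+1) - 8 expands to 256b^4 + 384b^3 + 176b^2 + 72b + 4,
and factoring out 4 leaves 4(64b^4 + 96b^3 + 44b^2 + 18b + 1).

4(64b^4 + 96b^3 + 44b^2 + 18b + 1)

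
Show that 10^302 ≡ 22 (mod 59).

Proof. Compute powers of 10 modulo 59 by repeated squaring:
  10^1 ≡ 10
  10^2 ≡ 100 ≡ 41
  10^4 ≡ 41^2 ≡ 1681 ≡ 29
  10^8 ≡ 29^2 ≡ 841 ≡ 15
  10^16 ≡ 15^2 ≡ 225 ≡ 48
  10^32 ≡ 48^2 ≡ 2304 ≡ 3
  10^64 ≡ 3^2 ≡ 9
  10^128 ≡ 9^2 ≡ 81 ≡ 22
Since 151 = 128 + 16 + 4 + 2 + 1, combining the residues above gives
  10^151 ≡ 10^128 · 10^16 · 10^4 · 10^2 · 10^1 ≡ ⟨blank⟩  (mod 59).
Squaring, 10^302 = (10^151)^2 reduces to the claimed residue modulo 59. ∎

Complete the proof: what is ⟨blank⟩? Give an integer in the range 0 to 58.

50

10^128 · 10^16 · 10^4 · 10^2 · 10^1 ≡ 22 · 48 · 29 · 41 · 10 = 12555840.
12555840 mod 59 = 50, so 10^151 ≡ 50 (mod 59).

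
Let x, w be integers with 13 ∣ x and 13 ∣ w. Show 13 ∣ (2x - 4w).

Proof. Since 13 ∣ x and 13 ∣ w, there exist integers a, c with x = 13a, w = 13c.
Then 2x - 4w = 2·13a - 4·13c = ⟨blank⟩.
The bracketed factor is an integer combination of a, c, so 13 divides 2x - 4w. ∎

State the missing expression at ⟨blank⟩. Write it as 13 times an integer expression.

Each term has a factor of 13: 2·13a - 4·13c = 13·(2a - 4c).
Since 2a - 4c is an integer, 13 ∣ (2x - 4w).

13(2a - 4c)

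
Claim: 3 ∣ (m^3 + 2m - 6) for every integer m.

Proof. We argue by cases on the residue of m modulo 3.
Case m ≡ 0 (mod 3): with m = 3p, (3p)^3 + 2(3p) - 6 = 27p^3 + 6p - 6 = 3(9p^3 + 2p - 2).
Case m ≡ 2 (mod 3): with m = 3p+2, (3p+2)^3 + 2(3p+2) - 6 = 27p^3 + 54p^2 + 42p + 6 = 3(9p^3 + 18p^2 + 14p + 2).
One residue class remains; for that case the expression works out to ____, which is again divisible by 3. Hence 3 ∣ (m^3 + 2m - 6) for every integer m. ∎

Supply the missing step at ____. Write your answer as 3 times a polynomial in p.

3(9p^3 + 9p^2 + 5p - 1)

The residues treated are {0, 2}, so the missing case is m ≡ 1 (mod 3); write m = 3p+1.
Then (3p+1)^3 + 2(3p+1) - 6 = 27p^3 + 27p^2 + 15p - 3 = 3(9p^3 + 9p^2 + 5p - 1).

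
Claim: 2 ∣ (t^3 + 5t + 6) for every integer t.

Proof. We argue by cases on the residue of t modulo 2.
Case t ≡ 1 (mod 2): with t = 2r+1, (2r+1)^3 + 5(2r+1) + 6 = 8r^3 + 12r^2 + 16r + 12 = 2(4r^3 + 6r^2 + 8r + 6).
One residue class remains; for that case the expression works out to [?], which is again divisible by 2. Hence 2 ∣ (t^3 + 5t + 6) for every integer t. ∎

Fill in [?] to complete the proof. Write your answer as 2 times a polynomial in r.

Only t ≡ 0 (mod 2) is unaccounted for. Put t = 2r:
(2r)^3 + 5(2r) + 6 expands to 8r^3 + 10r + 6,
and factoring out 2 leaves 2(4r^3 + 5r + 3).

2(4r^3 + 5r + 3)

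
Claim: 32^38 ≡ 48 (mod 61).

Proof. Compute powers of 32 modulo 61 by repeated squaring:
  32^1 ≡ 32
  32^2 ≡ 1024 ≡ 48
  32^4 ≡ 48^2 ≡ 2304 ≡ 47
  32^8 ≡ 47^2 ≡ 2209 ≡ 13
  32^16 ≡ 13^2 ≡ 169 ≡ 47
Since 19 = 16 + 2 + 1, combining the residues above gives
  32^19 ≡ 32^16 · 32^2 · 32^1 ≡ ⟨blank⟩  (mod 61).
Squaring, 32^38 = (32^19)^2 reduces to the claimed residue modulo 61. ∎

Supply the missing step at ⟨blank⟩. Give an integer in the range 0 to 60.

29

Multiply the listed residues: 47 · 48 · 32 = 2256 → 72192.
Reducing modulo 61: 72192 = 1183·61 + 29, so 32^19 ≡ 29.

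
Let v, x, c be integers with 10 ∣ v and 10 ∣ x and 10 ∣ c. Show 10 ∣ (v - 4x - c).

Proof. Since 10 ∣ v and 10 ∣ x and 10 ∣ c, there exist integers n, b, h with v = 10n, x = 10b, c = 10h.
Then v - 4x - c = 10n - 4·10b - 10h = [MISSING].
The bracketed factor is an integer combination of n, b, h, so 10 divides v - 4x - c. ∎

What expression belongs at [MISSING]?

10(-4b - h + n)

Each term has a factor of 10: 10n - 4·10b - 10h = 10·(-4b - h + n).
Since -4b - h + n is an integer, 10 ∣ (v - 4x - c).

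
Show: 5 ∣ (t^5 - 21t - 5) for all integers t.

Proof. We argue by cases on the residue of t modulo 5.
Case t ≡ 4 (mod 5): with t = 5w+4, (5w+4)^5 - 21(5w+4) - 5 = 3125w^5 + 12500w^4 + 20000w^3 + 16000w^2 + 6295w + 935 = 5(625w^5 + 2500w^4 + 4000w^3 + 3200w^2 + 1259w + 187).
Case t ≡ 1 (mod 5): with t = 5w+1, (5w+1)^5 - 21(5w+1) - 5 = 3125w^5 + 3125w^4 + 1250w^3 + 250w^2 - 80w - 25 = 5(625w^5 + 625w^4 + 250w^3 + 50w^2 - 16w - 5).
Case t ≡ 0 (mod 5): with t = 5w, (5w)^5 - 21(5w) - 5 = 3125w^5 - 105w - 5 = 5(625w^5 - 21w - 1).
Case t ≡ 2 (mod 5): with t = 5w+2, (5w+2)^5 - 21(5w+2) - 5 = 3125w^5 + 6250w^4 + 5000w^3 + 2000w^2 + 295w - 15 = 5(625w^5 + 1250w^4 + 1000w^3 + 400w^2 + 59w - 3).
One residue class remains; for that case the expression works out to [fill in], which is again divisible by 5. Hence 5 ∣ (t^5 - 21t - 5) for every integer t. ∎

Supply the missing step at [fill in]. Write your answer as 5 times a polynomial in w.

5(625w^5 + 1875w^4 + 2250w^3 + 1350w^2 + 384w + 35)

The residues treated are {4, 1, 0, 2}, so the missing case is t ≡ 3 (mod 5); write t = 5w+3.
Then (5w+3)^5 - 21(5w+3) - 5 = 3125w^5 + 9375w^4 + 11250w^3 + 6750w^2 + 1920w + 175 = 5(625w^5 + 1875w^4 + 2250w^3 + 1350w^2 + 384w + 35).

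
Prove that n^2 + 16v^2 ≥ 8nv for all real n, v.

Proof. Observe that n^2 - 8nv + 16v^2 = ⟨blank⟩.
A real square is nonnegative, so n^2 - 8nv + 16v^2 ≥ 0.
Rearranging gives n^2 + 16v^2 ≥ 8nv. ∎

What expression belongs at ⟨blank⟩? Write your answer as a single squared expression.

(n - 4v)^2

n^2 - 8nv + 16v^2 is a perfect-square trinomial: the outer terms are (n)^2 and (4v)^2, and the cross term is -2·n·4v.
So n^2 - 8nv + 16v^2 = (n - 4v)^2 ≥ 0.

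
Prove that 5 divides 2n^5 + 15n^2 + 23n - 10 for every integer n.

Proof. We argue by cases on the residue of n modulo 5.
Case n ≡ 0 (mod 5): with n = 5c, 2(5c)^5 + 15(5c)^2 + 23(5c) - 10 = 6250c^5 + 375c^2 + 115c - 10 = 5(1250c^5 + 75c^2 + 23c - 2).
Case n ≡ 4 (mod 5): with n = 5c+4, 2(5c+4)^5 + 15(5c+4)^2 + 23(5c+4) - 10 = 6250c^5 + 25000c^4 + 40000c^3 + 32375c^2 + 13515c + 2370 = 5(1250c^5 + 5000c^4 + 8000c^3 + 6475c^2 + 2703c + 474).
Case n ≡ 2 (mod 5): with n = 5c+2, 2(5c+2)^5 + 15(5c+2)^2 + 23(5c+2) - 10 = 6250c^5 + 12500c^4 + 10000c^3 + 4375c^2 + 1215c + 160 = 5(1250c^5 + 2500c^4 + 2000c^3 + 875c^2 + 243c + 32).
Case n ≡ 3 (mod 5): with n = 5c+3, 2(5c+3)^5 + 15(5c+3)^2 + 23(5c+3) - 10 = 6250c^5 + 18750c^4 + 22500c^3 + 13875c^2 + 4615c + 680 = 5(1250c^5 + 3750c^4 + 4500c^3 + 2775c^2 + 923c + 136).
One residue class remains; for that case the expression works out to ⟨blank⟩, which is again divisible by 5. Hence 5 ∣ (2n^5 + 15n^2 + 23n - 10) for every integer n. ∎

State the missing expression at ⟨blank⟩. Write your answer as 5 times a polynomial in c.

The residues treated are {0, 4, 2, 3}, so the missing case is n ≡ 1 (mod 5); write n = 5c+1.
Then 2(5c+1)^5 + 15(5c+1)^2 + 23(5c+1) - 10 = 6250c^5 + 6250c^4 + 2500c^3 + 875c^2 + 315c + 30 = 5(1250c^5 + 1250c^4 + 500c^3 + 175c^2 + 63c + 6).

5(1250c^5 + 1250c^4 + 500c^3 + 175c^2 + 63c + 6)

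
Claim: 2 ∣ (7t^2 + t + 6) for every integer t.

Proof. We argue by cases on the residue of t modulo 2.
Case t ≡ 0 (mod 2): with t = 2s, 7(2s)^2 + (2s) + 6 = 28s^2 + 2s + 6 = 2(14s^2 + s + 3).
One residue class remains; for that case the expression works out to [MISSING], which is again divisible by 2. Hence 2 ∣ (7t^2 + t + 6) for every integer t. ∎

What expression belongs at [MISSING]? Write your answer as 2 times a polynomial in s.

The residues treated are {0}, so the missing case is t ≡ 1 (mod 2); write t = 2s+1.
Then 7(2s+1)^2 + (2s+1) + 6 = 28s^2 + 30s + 14 = 2(14s^2 + 15s + 7).

2(14s^2 + 15s + 7)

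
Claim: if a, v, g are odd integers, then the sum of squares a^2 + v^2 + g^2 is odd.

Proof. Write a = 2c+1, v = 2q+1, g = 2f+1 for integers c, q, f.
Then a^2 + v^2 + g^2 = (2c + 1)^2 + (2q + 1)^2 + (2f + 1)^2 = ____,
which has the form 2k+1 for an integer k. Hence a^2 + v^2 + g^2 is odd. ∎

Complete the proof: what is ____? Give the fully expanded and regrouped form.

(2c + 1)^2 + (2q + 1)^2 + (2f + 1)^2 = 4c^2 + 4c + 4f^2 + 4f + 4q^2 + 4q + 3
= 2(2c^2 + 2c + 2f^2 + 2f + 2q^2 + 2q + 1) + 1.
Since 2c^2 + 2c + 2f^2 + 2f + 2q^2 + 2q + 1 is an integer, the sum of squares is of the form 2k+1 for an integer k.

2(2c^2 + 2c + 2f^2 + 2f + 2q^2 + 2q + 1) + 1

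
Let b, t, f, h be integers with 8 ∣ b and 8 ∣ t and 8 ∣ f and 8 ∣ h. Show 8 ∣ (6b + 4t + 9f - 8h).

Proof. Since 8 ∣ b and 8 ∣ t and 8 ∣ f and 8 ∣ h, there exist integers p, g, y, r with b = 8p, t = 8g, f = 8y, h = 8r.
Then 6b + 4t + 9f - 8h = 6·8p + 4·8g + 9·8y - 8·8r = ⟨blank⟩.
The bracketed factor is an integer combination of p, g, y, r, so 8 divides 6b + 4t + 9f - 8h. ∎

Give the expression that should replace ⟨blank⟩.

Pull the common 8 out of every term: 6·8p + 4·8g + 9·8y - 8·8r = 8(4g + 6p - 8r + 9y).
4g + 6p - 8r + 9y is an integer, which exhibits the divisibility.

8(4g + 6p - 8r + 9y)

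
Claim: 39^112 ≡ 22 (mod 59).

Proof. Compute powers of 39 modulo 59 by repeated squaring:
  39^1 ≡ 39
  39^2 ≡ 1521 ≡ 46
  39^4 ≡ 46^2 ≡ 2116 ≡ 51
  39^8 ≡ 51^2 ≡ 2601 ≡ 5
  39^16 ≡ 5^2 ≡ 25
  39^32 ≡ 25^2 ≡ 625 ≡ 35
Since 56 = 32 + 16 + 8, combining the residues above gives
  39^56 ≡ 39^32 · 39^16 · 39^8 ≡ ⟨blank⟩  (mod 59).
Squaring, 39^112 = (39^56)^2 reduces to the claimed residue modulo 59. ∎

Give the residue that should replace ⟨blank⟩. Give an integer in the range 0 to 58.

Multiply the listed residues: 35 · 25 · 5 = 875 → 4375.
Reducing modulo 59: 4375 = 74·59 + 9, so 39^56 ≡ 9.

9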